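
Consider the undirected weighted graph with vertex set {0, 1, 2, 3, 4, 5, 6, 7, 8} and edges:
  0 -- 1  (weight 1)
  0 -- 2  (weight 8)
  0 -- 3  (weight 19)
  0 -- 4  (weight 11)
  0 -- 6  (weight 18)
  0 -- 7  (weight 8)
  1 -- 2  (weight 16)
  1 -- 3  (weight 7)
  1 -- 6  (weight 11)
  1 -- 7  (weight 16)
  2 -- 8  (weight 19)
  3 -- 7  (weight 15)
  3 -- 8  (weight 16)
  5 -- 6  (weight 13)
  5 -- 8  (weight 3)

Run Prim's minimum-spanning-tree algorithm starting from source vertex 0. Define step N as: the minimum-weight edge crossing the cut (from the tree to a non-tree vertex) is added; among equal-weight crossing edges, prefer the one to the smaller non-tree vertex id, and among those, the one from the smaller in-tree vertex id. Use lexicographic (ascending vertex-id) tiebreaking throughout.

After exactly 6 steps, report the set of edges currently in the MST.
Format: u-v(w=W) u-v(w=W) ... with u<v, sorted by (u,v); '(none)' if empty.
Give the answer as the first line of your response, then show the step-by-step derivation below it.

0-1(w=1) 0-2(w=8) 0-4(w=11) 0-7(w=8) 1-3(w=7) 1-6(w=11)

step 1: add edge 0-1 (w=1); MST = {0-1(w=1)}
step 2: add edge 1-3 (w=7); MST = {0-1(w=1) 1-3(w=7)}
step 3: add edge 0-2 (w=8); MST = {0-1(w=1) 0-2(w=8) 1-3(w=7)}
step 4: add edge 0-7 (w=8); MST = {0-1(w=1) 0-2(w=8) 0-7(w=8) 1-3(w=7)}
step 5: add edge 0-4 (w=11); MST = {0-1(w=1) 0-2(w=8) 0-4(w=11) 0-7(w=8) 1-3(w=7)}
step 6: add edge 1-6 (w=11); MST = {0-1(w=1) 0-2(w=8) 0-4(w=11) 0-7(w=8) 1-3(w=7) 1-6(w=11)}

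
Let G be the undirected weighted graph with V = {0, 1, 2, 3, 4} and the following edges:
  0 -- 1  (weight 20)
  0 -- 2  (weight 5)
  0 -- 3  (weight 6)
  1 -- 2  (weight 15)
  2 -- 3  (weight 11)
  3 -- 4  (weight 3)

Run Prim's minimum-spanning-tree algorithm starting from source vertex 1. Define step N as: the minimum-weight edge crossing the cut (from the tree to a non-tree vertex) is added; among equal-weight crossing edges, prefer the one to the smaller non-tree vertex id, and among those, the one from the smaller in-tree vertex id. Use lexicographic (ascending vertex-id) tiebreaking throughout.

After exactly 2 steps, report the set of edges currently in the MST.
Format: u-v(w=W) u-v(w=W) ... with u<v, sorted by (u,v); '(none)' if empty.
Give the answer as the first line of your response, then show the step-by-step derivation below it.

0-2(w=5) 1-2(w=15)

step 1: add edge 1-2 (w=15); MST = {1-2(w=15)}
step 2: add edge 0-2 (w=5); MST = {0-2(w=5) 1-2(w=15)}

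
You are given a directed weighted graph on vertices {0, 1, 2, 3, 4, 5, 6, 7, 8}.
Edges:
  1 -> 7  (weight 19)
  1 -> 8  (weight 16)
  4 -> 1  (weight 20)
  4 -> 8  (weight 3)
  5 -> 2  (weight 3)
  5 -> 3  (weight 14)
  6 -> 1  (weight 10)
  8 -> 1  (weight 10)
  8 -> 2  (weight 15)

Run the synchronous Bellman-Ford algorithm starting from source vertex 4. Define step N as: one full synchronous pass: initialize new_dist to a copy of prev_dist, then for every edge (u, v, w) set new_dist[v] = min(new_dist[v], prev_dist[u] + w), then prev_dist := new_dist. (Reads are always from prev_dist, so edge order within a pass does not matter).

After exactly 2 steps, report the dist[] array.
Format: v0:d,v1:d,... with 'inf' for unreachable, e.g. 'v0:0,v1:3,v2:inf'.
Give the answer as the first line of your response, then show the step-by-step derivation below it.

v0:inf,v1:13,v2:18,v3:inf,v4:0,v5:inf,v6:inf,v7:39,v8:3

step 1: dist = v0:inf,v1:20,v2:inf,v3:inf,v4:0,v5:inf,v6:inf,v7:inf,v8:3
step 2: dist = v0:inf,v1:13,v2:18,v3:inf,v4:0,v5:inf,v6:inf,v7:39,v8:3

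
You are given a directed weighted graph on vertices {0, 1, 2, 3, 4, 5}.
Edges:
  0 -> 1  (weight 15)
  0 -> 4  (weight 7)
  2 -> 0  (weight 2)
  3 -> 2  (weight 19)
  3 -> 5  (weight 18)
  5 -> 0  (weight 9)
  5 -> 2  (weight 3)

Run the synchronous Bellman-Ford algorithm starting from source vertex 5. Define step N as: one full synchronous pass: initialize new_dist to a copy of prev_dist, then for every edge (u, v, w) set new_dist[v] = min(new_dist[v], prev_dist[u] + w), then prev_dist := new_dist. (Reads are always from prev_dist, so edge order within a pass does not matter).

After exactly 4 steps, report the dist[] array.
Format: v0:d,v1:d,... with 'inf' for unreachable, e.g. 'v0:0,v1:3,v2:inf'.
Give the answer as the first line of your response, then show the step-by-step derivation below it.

v0:5,v1:20,v2:3,v3:inf,v4:12,v5:0

step 1: dist = v0:9,v1:inf,v2:3,v3:inf,v4:inf,v5:0
step 2: dist = v0:5,v1:24,v2:3,v3:inf,v4:16,v5:0
step 3: dist = v0:5,v1:20,v2:3,v3:inf,v4:12,v5:0
step 4: dist = v0:5,v1:20,v2:3,v3:inf,v4:12,v5:0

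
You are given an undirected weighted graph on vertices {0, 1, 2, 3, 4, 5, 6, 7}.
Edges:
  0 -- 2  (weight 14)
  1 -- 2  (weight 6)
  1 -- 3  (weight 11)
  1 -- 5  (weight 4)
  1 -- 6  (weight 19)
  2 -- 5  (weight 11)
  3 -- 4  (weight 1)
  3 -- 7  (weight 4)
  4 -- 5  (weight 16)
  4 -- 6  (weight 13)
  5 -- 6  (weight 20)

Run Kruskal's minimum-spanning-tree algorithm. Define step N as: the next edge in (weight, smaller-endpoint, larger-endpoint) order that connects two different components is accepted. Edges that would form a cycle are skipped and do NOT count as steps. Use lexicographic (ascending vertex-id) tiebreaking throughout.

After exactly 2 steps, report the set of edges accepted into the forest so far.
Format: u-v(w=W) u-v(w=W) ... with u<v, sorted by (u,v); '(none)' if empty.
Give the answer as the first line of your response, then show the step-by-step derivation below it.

1-5(w=4) 3-4(w=1)

step 1: add edge 3-4 (w=1); MST = {3-4(w=1)}
step 2: add edge 1-5 (w=4); MST = {1-5(w=4) 3-4(w=1)}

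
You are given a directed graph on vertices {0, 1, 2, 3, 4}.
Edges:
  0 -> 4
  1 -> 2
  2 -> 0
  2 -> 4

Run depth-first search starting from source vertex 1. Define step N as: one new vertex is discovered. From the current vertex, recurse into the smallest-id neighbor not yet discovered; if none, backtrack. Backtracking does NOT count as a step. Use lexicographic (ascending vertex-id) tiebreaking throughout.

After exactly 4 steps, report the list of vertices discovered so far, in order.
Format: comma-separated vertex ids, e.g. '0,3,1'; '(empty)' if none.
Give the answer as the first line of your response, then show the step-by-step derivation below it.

1,2,0,4

step 1: discover 1; path=1; order=1
step 2: discover 2; path=1>2; order=1,2
step 3: discover 0; path=1>2>0; order=1,2,0
step 4: discover 4; path=1>2>0>4; order=1,2,0,4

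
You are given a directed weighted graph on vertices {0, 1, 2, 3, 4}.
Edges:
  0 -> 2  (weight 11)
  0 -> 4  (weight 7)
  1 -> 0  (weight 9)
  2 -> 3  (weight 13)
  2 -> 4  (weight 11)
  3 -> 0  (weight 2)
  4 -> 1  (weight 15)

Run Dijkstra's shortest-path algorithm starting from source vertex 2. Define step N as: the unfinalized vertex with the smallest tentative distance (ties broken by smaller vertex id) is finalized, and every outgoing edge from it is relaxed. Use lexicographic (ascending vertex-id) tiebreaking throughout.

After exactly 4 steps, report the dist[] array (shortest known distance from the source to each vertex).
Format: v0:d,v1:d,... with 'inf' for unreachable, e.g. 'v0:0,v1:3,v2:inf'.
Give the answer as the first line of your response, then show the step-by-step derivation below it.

v0:15,v1:26,v2:0,v3:13,v4:11

step 1: dist = v0:inf,v1:inf,v2:0,v3:13,v4:11
step 2: dist = v0:inf,v1:26,v2:0,v3:13,v4:11
step 3: dist = v0:15,v1:26,v2:0,v3:13,v4:11
step 4: dist = v0:15,v1:26,v2:0,v3:13,v4:11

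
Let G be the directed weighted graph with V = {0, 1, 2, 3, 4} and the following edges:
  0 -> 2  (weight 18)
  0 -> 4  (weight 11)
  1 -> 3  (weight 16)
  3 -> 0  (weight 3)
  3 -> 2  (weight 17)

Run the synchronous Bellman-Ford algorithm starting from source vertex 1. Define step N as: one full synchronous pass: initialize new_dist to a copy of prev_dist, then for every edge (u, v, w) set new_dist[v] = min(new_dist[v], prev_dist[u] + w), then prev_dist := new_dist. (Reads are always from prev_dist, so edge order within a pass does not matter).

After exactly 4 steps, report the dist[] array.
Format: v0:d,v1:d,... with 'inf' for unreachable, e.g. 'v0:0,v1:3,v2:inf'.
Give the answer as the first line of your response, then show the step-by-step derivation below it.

v0:19,v1:0,v2:33,v3:16,v4:30

step 1: dist = v0:inf,v1:0,v2:inf,v3:16,v4:inf
step 2: dist = v0:19,v1:0,v2:33,v3:16,v4:inf
step 3: dist = v0:19,v1:0,v2:33,v3:16,v4:30
step 4: dist = v0:19,v1:0,v2:33,v3:16,v4:30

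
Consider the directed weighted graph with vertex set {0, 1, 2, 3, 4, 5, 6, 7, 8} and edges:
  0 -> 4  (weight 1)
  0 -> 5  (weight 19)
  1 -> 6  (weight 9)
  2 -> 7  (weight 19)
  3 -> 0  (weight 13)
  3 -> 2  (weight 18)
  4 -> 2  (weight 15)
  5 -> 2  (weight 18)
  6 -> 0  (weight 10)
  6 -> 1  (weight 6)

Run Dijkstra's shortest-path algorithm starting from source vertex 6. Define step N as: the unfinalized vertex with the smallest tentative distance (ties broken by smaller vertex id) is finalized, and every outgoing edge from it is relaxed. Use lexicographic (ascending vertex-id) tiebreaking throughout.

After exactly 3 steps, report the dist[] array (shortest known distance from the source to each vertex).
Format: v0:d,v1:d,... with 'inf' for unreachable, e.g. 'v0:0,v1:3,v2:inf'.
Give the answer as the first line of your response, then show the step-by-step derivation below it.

v0:10,v1:6,v2:inf,v3:inf,v4:11,v5:29,v6:0,v7:inf,v8:inf

step 1: dist = v0:10,v1:6,v2:inf,v3:inf,v4:inf,v5:inf,v6:0,v7:inf,v8:inf
step 2: dist = v0:10,v1:6,v2:inf,v3:inf,v4:inf,v5:inf,v6:0,v7:inf,v8:inf
step 3: dist = v0:10,v1:6,v2:inf,v3:inf,v4:11,v5:29,v6:0,v7:inf,v8:inf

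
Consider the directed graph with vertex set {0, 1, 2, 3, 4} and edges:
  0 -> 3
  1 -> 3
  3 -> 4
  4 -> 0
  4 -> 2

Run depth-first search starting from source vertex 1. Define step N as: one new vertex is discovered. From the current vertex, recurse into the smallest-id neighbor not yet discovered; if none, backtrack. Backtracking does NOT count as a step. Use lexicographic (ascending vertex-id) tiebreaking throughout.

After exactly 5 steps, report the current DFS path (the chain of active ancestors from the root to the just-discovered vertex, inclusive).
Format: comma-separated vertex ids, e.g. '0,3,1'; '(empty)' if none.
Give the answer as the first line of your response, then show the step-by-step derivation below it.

1,3,4,2

step 1: discover 1; path=1; order=1
step 2: discover 3; path=1>3; order=1,3
step 3: discover 4; path=1>3>4; order=1,3,4
step 4: discover 0; path=1>3>4>0; order=1,3,4,0
step 5: discover 2; path=1>3>4>2; order=1,3,4,0,2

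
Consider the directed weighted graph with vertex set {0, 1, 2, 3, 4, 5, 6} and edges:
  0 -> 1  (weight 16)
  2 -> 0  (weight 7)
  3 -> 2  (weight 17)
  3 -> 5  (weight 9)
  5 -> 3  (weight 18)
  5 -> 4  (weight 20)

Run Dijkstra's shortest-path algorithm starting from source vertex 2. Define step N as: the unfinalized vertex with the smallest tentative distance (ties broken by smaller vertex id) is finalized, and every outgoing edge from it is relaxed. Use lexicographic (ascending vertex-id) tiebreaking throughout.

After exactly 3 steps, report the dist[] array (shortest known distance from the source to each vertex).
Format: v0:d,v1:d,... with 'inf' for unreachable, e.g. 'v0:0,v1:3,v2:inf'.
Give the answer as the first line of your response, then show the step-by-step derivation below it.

v0:7,v1:23,v2:0,v3:inf,v4:inf,v5:inf,v6:inf

step 1: dist = v0:7,v1:inf,v2:0,v3:inf,v4:inf,v5:inf,v6:inf
step 2: dist = v0:7,v1:23,v2:0,v3:inf,v4:inf,v5:inf,v6:inf
step 3: dist = v0:7,v1:23,v2:0,v3:inf,v4:inf,v5:inf,v6:inf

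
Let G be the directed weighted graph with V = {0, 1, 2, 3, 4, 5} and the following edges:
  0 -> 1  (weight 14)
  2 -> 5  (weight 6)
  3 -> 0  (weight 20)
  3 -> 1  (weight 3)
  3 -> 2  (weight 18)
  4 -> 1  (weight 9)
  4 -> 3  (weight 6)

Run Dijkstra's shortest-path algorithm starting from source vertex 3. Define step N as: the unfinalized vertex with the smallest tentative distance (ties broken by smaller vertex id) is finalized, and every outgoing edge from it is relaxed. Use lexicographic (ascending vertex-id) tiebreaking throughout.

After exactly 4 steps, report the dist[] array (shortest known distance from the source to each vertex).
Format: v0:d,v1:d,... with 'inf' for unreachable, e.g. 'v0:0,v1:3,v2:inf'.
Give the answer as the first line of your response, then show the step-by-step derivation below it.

v0:20,v1:3,v2:18,v3:0,v4:inf,v5:24

step 1: dist = v0:20,v1:3,v2:18,v3:0,v4:inf,v5:inf
step 2: dist = v0:20,v1:3,v2:18,v3:0,v4:inf,v5:inf
step 3: dist = v0:20,v1:3,v2:18,v3:0,v4:inf,v5:24
step 4: dist = v0:20,v1:3,v2:18,v3:0,v4:inf,v5:24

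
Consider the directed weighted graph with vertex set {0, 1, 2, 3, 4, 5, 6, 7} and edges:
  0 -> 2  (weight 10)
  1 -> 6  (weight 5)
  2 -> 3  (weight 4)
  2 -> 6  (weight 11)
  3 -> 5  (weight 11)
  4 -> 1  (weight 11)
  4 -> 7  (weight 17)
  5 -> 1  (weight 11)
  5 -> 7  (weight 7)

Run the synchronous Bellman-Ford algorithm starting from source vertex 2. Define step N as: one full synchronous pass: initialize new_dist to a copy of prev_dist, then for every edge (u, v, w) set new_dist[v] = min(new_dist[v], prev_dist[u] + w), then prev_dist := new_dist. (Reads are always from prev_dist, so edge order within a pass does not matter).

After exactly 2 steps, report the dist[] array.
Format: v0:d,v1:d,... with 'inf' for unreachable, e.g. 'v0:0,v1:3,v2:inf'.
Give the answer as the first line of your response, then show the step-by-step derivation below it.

v0:inf,v1:inf,v2:0,v3:4,v4:inf,v5:15,v6:11,v7:inf

step 1: dist = v0:inf,v1:inf,v2:0,v3:4,v4:inf,v5:inf,v6:11,v7:inf
step 2: dist = v0:inf,v1:inf,v2:0,v3:4,v4:inf,v5:15,v6:11,v7:inf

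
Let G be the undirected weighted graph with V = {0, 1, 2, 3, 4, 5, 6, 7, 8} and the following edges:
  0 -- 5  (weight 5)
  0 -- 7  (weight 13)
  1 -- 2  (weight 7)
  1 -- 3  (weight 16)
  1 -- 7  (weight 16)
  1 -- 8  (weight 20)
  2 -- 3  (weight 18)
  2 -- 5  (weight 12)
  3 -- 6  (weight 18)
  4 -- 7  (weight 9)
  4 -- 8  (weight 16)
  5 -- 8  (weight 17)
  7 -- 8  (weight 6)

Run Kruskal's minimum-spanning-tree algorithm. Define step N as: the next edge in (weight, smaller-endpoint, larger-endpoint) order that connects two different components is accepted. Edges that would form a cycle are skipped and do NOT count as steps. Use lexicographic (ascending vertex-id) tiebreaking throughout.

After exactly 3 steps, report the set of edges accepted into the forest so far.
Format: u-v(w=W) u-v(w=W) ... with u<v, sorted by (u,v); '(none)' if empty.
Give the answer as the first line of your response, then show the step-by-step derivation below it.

0-5(w=5) 1-2(w=7) 7-8(w=6)

step 1: add edge 0-5 (w=5); MST = {0-5(w=5)}
step 2: add edge 7-8 (w=6); MST = {0-5(w=5) 7-8(w=6)}
step 3: add edge 1-2 (w=7); MST = {0-5(w=5) 1-2(w=7) 7-8(w=6)}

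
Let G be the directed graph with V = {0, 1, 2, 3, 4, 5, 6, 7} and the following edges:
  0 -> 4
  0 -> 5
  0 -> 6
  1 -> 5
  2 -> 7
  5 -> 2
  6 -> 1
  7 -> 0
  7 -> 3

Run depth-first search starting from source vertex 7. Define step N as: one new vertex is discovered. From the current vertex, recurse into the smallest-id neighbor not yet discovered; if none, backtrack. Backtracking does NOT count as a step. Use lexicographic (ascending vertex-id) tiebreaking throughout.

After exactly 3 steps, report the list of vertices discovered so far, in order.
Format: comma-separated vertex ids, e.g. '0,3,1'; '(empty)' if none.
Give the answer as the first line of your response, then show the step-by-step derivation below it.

7,0,4

step 1: discover 7; path=7; order=7
step 2: discover 0; path=7>0; order=7,0
step 3: discover 4; path=7>0>4; order=7,0,4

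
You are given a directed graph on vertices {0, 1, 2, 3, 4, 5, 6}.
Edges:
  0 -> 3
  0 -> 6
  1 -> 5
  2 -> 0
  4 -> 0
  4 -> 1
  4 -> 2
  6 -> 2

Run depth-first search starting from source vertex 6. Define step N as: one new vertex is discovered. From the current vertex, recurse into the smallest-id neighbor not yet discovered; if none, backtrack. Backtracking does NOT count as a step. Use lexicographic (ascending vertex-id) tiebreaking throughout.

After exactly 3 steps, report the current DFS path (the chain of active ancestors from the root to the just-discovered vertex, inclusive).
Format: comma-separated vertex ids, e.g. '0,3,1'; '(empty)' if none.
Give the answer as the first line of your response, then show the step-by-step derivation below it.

6,2,0

step 1: discover 6; path=6; order=6
step 2: discover 2; path=6>2; order=6,2
step 3: discover 0; path=6>2>0; order=6,2,0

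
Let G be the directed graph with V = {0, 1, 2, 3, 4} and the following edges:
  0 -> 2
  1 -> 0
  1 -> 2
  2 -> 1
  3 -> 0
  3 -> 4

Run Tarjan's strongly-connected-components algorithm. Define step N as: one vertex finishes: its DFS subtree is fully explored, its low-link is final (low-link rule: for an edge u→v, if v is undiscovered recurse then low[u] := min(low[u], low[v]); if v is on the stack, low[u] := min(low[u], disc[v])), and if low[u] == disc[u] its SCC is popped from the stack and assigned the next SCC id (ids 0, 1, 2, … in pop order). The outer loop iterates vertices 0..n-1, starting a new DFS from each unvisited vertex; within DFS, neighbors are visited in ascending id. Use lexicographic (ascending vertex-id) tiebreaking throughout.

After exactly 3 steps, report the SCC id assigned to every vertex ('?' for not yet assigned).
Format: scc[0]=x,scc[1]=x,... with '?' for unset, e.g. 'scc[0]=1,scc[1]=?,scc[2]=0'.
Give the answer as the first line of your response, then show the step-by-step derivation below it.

scc[0]=0,scc[1]=0,scc[2]=0,scc[3]=?,scc[4]=?

step 1: low=(low[0]=0,low[1]=0,low[2]=1,low[3]=?,low[4]=?); scc=(scc[0]=?,scc[1]=?,scc[2]=?,scc[3]=?,scc[4]=?)
step 2: low=(low[0]=0,low[1]=0,low[2]=0,low[3]=?,low[4]=?); scc=(scc[0]=?,scc[1]=?,scc[2]=?,scc[3]=?,scc[4]=?)
step 3: low=(low[0]=0,low[1]=0,low[2]=0,low[3]=?,low[4]=?); scc=(scc[0]=0,scc[1]=0,scc[2]=0,scc[3]=?,scc[4]=?)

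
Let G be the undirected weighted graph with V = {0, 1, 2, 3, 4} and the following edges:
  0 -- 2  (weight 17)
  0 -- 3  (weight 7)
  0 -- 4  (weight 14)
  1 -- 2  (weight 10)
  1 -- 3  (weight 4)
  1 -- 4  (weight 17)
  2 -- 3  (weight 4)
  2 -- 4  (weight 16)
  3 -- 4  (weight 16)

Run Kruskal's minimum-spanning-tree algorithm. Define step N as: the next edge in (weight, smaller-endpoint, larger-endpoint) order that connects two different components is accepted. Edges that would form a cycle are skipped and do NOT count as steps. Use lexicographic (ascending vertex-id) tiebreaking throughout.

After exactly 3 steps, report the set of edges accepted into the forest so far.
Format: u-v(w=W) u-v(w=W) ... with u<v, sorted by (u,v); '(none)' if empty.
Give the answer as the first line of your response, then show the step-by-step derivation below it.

0-3(w=7) 1-3(w=4) 2-3(w=4)

step 1: add edge 1-3 (w=4); MST = {1-3(w=4)}
step 2: add edge 2-3 (w=4); MST = {1-3(w=4) 2-3(w=4)}
step 3: add edge 0-3 (w=7); MST = {0-3(w=7) 1-3(w=4) 2-3(w=4)}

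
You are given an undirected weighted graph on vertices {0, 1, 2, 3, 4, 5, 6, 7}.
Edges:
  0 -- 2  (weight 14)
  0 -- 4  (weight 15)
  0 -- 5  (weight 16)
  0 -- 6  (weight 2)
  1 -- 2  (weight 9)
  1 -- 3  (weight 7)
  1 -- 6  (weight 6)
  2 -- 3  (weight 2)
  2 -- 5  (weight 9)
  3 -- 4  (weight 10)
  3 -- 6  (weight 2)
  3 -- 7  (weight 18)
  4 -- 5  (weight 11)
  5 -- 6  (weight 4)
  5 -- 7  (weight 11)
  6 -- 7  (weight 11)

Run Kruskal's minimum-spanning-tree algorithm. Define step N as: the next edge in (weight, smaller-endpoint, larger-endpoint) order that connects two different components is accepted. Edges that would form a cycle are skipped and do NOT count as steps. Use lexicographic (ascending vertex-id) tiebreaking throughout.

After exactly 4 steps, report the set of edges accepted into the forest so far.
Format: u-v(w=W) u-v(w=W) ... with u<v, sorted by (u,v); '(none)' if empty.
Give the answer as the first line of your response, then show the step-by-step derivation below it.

0-6(w=2) 2-3(w=2) 3-6(w=2) 5-6(w=4)

step 1: add edge 0-6 (w=2); MST = {0-6(w=2)}
step 2: add edge 2-3 (w=2); MST = {0-6(w=2) 2-3(w=2)}
step 3: add edge 3-6 (w=2); MST = {0-6(w=2) 2-3(w=2) 3-6(w=2)}
step 4: add edge 5-6 (w=4); MST = {0-6(w=2) 2-3(w=2) 3-6(w=2) 5-6(w=4)}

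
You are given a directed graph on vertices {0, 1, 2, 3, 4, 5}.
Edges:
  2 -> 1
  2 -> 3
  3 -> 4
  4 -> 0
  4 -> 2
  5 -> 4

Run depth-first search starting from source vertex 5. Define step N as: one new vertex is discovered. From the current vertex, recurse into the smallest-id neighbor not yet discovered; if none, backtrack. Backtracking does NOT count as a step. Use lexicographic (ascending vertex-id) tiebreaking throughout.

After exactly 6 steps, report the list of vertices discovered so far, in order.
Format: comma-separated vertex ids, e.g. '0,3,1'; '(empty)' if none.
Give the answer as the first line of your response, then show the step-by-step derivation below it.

5,4,0,2,1,3

step 1: discover 5; path=5; order=5
step 2: discover 4; path=5>4; order=5,4
step 3: discover 0; path=5>4>0; order=5,4,0
step 4: discover 2; path=5>4>2; order=5,4,0,2
step 5: discover 1; path=5>4>2>1; order=5,4,0,2,1
step 6: discover 3; path=5>4>2>3; order=5,4,0,2,1,3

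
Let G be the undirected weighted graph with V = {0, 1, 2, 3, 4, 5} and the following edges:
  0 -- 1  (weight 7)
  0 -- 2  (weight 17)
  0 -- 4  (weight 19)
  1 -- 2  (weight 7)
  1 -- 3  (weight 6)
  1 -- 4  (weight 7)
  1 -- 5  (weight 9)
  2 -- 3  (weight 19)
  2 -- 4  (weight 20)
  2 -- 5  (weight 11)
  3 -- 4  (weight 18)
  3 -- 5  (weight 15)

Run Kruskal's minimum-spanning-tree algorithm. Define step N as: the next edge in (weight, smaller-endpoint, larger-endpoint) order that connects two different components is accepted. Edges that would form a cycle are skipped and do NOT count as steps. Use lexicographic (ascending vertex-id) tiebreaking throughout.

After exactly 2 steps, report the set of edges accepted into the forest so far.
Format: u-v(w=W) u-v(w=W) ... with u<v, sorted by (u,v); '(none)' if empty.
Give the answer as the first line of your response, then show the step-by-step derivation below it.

0-1(w=7) 1-3(w=6)

step 1: add edge 1-3 (w=6); MST = {1-3(w=6)}
step 2: add edge 0-1 (w=7); MST = {0-1(w=7) 1-3(w=6)}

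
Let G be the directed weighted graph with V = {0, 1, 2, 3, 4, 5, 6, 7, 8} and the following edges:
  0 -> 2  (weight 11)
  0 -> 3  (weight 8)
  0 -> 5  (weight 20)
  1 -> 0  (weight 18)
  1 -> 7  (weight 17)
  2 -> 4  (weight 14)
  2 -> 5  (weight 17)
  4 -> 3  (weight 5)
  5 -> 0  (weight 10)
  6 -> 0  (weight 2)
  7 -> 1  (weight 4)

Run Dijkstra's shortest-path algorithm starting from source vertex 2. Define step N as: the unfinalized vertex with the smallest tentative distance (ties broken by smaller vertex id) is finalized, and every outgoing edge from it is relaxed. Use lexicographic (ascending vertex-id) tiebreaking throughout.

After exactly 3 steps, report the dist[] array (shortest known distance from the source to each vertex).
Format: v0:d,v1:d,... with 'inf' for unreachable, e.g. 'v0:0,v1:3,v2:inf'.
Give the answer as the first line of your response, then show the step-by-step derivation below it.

v0:27,v1:inf,v2:0,v3:19,v4:14,v5:17,v6:inf,v7:inf,v8:inf

step 1: dist = v0:inf,v1:inf,v2:0,v3:inf,v4:14,v5:17,v6:inf,v7:inf,v8:inf
step 2: dist = v0:inf,v1:inf,v2:0,v3:19,v4:14,v5:17,v6:inf,v7:inf,v8:inf
step 3: dist = v0:27,v1:inf,v2:0,v3:19,v4:14,v5:17,v6:inf,v7:inf,v8:inf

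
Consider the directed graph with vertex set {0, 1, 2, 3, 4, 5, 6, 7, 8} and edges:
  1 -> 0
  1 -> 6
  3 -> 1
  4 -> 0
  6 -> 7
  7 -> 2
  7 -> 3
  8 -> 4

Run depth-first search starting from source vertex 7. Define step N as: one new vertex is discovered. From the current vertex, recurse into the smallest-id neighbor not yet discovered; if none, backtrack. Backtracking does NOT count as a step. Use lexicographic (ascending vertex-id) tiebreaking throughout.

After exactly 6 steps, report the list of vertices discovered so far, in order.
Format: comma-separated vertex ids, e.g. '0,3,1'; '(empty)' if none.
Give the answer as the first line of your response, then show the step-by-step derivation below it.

7,2,3,1,0,6

step 1: discover 7; path=7; order=7
step 2: discover 2; path=7>2; order=7,2
step 3: discover 3; path=7>3; order=7,2,3
step 4: discover 1; path=7>3>1; order=7,2,3,1
step 5: discover 0; path=7>3>1>0; order=7,2,3,1,0
step 6: discover 6; path=7>3>1>6; order=7,2,3,1,0,6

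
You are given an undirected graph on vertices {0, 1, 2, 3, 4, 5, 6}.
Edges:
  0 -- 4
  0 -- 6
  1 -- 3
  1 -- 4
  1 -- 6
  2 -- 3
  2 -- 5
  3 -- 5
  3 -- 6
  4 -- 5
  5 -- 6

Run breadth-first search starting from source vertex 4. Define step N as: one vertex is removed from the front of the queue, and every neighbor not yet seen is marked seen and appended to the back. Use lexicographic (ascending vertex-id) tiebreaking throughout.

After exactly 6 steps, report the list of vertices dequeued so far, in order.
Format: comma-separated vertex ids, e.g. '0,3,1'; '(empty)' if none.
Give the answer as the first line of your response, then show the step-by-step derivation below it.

4,0,1,5,6,3

step 1: dequeue 4; queue=[0,1,5]; order=4
step 2: dequeue 0; queue=[1,5,6]; order=4,0
step 3: dequeue 1; queue=[5,6,3]; order=4,0,1
step 4: dequeue 5; queue=[6,3,2]; order=4,0,1,5
step 5: dequeue 6; queue=[3,2]; order=4,0,1,5,6
step 6: dequeue 3; queue=[2]; order=4,0,1,5,6,3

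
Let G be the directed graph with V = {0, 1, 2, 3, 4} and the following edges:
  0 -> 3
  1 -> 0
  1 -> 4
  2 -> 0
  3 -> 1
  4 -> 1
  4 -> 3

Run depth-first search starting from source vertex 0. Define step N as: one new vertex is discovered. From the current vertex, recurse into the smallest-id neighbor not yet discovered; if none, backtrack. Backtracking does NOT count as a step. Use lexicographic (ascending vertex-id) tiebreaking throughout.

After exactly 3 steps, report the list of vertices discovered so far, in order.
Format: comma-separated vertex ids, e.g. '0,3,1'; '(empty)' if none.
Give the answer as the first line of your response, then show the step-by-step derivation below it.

0,3,1

step 1: discover 0; path=0; order=0
step 2: discover 3; path=0>3; order=0,3
step 3: discover 1; path=0>3>1; order=0,3,1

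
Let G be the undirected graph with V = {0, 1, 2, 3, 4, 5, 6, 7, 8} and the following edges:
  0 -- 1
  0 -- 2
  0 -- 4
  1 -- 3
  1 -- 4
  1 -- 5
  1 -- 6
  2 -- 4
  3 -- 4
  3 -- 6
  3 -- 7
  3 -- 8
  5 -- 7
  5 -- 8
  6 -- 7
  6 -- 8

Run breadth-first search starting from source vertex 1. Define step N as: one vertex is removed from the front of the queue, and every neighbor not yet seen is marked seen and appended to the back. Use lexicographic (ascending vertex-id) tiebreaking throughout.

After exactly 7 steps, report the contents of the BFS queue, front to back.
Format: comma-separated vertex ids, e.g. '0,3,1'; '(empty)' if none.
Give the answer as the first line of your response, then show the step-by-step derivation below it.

7,8

step 1: dequeue 1; queue=[0,3,4,5,6]; order=1
step 2: dequeue 0; queue=[3,4,5,6,2]; order=1,0
step 3: dequeue 3; queue=[4,5,6,2,7,8]; order=1,0,3
step 4: dequeue 4; queue=[5,6,2,7,8]; order=1,0,3,4
step 5: dequeue 5; queue=[6,2,7,8]; order=1,0,3,4,5
step 6: dequeue 6; queue=[2,7,8]; order=1,0,3,4,5,6
step 7: dequeue 2; queue=[7,8]; order=1,0,3,4,5,6,2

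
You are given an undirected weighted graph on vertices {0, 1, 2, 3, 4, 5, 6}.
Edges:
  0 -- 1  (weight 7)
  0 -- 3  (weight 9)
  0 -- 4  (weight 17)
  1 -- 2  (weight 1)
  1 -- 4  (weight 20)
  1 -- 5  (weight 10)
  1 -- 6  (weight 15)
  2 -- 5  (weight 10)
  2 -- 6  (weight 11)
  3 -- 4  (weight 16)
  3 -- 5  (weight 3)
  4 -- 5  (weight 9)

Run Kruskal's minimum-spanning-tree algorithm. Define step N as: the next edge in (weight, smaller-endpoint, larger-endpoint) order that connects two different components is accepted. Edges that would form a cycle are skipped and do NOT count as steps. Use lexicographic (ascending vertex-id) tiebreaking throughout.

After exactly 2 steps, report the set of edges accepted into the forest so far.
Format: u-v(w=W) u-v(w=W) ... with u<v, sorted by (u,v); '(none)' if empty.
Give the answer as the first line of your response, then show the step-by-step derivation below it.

1-2(w=1) 3-5(w=3)

step 1: add edge 1-2 (w=1); MST = {1-2(w=1)}
step 2: add edge 3-5 (w=3); MST = {1-2(w=1) 3-5(w=3)}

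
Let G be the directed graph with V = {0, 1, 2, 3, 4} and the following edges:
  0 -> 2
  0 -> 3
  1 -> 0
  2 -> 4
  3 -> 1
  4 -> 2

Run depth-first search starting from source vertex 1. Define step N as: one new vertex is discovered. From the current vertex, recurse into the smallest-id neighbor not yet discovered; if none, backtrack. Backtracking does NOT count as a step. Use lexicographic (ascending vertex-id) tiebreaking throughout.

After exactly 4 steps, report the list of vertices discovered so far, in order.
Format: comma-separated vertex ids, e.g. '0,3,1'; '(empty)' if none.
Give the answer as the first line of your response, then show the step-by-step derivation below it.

1,0,2,4

step 1: discover 1; path=1; order=1
step 2: discover 0; path=1>0; order=1,0
step 3: discover 2; path=1>0>2; order=1,0,2
step 4: discover 4; path=1>0>2>4; order=1,0,2,4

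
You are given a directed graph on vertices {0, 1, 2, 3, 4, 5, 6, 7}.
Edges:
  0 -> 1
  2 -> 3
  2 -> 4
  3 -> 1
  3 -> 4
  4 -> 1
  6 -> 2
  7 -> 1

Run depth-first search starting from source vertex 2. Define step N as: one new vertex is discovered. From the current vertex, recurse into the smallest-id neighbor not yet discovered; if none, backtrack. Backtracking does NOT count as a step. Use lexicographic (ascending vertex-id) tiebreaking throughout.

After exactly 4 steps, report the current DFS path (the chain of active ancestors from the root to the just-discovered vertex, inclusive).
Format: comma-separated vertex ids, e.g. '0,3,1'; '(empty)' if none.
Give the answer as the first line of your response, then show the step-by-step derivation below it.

2,3,4

step 1: discover 2; path=2; order=2
step 2: discover 3; path=2>3; order=2,3
step 3: discover 1; path=2>3>1; order=2,3,1
step 4: discover 4; path=2>3>4; order=2,3,1,4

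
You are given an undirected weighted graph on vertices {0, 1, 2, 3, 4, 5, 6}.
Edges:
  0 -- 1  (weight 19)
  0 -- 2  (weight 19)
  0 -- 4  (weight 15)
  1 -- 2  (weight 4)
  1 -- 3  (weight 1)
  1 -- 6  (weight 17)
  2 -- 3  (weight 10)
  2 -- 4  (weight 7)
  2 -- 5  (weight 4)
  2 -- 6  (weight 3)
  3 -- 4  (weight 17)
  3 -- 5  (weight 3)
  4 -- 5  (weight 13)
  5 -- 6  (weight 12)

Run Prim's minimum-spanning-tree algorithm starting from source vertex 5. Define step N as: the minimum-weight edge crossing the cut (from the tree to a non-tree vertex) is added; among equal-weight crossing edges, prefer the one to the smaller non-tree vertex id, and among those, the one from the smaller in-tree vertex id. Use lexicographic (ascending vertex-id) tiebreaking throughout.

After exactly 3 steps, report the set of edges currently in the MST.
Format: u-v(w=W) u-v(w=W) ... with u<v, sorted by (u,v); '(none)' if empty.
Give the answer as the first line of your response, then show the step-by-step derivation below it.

1-2(w=4) 1-3(w=1) 3-5(w=3)

step 1: add edge 3-5 (w=3); MST = {3-5(w=3)}
step 2: add edge 1-3 (w=1); MST = {1-3(w=1) 3-5(w=3)}
step 3: add edge 1-2 (w=4); MST = {1-2(w=4) 1-3(w=1) 3-5(w=3)}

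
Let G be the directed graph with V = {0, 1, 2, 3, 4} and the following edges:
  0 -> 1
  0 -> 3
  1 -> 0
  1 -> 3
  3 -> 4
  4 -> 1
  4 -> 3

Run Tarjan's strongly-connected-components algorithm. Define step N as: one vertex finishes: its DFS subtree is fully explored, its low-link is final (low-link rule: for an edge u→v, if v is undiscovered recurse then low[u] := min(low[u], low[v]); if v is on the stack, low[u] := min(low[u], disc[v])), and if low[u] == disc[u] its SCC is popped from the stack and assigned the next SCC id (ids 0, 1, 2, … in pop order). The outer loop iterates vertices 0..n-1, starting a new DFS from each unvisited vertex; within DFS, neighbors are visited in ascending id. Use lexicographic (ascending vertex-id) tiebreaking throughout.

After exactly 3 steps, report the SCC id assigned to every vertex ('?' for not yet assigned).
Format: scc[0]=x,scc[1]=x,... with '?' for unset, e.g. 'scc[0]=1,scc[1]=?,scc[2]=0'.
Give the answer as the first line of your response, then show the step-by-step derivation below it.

scc[0]=?,scc[1]=?,scc[2]=?,scc[3]=?,scc[4]=?

step 1: low=(low[0]=0,low[1]=0,low[2]=?,low[3]=2,low[4]=1); scc=(scc[0]=?,scc[1]=?,scc[2]=?,scc[3]=?,scc[4]=?)
step 2: low=(low[0]=0,low[1]=0,low[2]=?,low[3]=1,low[4]=1); scc=(scc[0]=?,scc[1]=?,scc[2]=?,scc[3]=?,scc[4]=?)
step 3: low=(low[0]=0,low[1]=0,low[2]=?,low[3]=1,low[4]=1); scc=(scc[0]=?,scc[1]=?,scc[2]=?,scc[3]=?,scc[4]=?)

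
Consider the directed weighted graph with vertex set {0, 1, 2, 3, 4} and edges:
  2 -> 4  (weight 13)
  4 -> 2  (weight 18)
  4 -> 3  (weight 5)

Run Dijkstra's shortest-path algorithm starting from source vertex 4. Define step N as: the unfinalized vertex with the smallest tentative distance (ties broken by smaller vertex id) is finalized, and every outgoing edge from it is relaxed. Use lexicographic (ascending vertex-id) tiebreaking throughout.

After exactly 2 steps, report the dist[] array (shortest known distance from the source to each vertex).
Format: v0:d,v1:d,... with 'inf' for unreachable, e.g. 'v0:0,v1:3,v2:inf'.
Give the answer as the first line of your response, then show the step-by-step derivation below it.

v0:inf,v1:inf,v2:18,v3:5,v4:0

step 1: dist = v0:inf,v1:inf,v2:18,v3:5,v4:0
step 2: dist = v0:inf,v1:inf,v2:18,v3:5,v4:0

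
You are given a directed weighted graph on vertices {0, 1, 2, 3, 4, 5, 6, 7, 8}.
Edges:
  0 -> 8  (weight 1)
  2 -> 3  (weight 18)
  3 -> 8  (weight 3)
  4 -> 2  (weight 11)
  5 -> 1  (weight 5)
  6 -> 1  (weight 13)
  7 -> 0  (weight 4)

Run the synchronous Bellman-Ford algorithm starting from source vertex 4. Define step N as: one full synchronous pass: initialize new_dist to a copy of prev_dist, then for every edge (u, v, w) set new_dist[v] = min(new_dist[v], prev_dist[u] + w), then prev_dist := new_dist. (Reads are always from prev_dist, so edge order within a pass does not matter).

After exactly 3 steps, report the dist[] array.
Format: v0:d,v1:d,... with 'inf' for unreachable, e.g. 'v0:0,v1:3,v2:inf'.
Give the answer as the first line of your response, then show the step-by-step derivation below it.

v0:inf,v1:inf,v2:11,v3:29,v4:0,v5:inf,v6:inf,v7:inf,v8:32

step 1: dist = v0:inf,v1:inf,v2:11,v3:inf,v4:0,v5:inf,v6:inf,v7:inf,v8:inf
step 2: dist = v0:inf,v1:inf,v2:11,v3:29,v4:0,v5:inf,v6:inf,v7:inf,v8:inf
step 3: dist = v0:inf,v1:inf,v2:11,v3:29,v4:0,v5:inf,v6:inf,v7:inf,v8:32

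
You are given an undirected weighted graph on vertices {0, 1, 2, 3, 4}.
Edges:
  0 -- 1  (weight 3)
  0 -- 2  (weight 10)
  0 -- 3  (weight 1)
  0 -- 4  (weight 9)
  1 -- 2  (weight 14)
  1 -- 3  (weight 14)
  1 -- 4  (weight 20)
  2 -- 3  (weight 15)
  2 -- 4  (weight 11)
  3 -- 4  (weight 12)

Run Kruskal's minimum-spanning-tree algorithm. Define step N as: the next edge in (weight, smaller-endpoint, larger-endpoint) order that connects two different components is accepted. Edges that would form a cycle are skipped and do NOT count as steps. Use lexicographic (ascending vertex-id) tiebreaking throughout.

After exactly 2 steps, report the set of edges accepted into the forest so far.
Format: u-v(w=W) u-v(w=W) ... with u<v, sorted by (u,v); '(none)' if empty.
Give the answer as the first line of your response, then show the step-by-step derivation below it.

0-1(w=3) 0-3(w=1)

step 1: add edge 0-3 (w=1); MST = {0-3(w=1)}
step 2: add edge 0-1 (w=3); MST = {0-1(w=3) 0-3(w=1)}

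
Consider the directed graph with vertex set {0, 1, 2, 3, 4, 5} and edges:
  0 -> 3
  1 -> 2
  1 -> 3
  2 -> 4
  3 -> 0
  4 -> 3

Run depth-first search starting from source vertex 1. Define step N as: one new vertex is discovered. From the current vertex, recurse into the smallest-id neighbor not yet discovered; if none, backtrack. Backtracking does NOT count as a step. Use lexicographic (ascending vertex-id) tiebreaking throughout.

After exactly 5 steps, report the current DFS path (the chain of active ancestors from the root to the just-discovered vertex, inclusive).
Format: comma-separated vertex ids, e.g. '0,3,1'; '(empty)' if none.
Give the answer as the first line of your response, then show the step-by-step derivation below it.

1,2,4,3,0

step 1: discover 1; path=1; order=1
step 2: discover 2; path=1>2; order=1,2
step 3: discover 4; path=1>2>4; order=1,2,4
step 4: discover 3; path=1>2>4>3; order=1,2,4,3
step 5: discover 0; path=1>2>4>3>0; order=1,2,4,3,0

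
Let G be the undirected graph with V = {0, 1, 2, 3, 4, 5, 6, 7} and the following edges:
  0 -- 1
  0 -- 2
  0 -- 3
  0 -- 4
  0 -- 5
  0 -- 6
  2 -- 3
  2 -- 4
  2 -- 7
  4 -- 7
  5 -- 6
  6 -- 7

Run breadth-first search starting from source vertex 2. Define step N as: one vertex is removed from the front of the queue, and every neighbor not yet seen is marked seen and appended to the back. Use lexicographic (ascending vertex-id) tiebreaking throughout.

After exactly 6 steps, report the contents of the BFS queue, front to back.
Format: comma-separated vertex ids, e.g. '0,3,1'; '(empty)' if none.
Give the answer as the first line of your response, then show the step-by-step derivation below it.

5,6

step 1: dequeue 2; queue=[0,3,4,7]; order=2
step 2: dequeue 0; queue=[3,4,7,1,5,6]; order=2,0
step 3: dequeue 3; queue=[4,7,1,5,6]; order=2,0,3
step 4: dequeue 4; queue=[7,1,5,6]; order=2,0,3,4
step 5: dequeue 7; queue=[1,5,6]; order=2,0,3,4,7
step 6: dequeue 1; queue=[5,6]; order=2,0,3,4,7,1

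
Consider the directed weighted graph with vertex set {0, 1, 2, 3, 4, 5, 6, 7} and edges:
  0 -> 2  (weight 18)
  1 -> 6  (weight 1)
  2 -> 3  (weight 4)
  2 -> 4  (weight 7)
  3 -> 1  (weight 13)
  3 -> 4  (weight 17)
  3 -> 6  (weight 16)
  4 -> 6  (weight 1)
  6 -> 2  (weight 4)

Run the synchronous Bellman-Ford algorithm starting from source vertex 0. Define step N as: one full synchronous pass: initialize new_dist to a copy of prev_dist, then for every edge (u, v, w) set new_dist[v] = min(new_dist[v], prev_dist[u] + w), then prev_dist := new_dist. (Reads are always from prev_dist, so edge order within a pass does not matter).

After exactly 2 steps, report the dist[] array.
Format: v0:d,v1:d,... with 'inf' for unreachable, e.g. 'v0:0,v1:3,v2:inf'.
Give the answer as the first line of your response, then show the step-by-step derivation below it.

v0:0,v1:inf,v2:18,v3:22,v4:25,v5:inf,v6:inf,v7:inf

step 1: dist = v0:0,v1:inf,v2:18,v3:inf,v4:inf,v5:inf,v6:inf,v7:inf
step 2: dist = v0:0,v1:inf,v2:18,v3:22,v4:25,v5:inf,v6:inf,v7:inf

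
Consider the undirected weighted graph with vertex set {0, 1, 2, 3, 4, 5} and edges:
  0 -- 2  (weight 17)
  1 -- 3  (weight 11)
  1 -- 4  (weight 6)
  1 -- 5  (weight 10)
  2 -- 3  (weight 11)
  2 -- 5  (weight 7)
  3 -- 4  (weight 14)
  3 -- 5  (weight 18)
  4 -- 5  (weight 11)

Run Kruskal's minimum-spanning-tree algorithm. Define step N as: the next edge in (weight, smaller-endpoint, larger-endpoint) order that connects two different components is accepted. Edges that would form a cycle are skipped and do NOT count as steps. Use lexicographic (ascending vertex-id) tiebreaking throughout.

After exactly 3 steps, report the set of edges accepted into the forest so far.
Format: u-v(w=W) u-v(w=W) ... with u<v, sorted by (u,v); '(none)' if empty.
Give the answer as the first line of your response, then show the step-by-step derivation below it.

1-4(w=6) 1-5(w=10) 2-5(w=7)

step 1: add edge 1-4 (w=6); MST = {1-4(w=6)}
step 2: add edge 2-5 (w=7); MST = {1-4(w=6) 2-5(w=7)}
step 3: add edge 1-5 (w=10); MST = {1-4(w=6) 1-5(w=10) 2-5(w=7)}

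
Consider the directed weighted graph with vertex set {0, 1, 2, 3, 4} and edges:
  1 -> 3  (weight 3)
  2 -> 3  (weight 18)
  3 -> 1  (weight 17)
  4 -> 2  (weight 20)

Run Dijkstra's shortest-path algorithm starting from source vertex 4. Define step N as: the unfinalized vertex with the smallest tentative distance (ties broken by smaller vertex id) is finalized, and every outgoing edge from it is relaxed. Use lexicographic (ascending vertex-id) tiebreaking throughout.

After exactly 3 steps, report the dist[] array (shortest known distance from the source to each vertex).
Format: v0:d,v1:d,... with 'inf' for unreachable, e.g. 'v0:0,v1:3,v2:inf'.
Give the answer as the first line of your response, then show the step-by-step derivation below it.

v0:inf,v1:55,v2:20,v3:38,v4:0

step 1: dist = v0:inf,v1:inf,v2:20,v3:inf,v4:0
step 2: dist = v0:inf,v1:inf,v2:20,v3:38,v4:0
step 3: dist = v0:inf,v1:55,v2:20,v3:38,v4:0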